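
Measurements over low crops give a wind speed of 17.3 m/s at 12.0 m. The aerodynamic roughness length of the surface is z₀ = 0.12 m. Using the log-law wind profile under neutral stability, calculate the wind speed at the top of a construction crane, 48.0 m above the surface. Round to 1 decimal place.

22.5 m/s

Log law: V(z) ∝ ln(z/z₀), so V₂/V₁ = ln(z₂/z₀) / ln(z₁/z₀).
ln(48.0/0.12) = 5.9915, ln(12.0/0.12) = 4.6052
V₂ = 17.3 × 5.9915/4.6052 = 17.3 × 1.3010 = 22.5078 m/s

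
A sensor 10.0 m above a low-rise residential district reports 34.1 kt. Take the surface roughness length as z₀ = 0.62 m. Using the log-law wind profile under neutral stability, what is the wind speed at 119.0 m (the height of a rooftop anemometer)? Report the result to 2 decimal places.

Log law: V(z) ∝ ln(z/z₀), so V₂/V₁ = ln(z₂/z₀) / ln(z₁/z₀).
ln(119.0/0.62) = 5.2572, ln(10.0/0.62) = 2.7806
V₂ = 34.1 × 5.2572/2.7806 = 34.1 × 1.8906 = 64.4709 kt

64.47 kt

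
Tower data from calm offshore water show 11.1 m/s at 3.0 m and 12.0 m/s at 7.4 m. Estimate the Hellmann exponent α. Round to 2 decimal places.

α ≈ 0.09

Power law: V₂/V₁ = (z₂/z₁)^α ⇒ α = ln(V₂/V₁) / ln(z₂/z₁)
α = ln(12.0/11.1) / ln(7.4/3.0) = ln(1.0811) / ln(2.4667)
  = 0.07796 / 0.90287 = 0.08635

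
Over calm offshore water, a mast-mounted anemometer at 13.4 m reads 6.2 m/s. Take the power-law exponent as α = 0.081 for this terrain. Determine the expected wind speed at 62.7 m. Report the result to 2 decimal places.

Power-law profile: V₂ = V₁ · (z₂/z₁)^α
V₂ = 6.2 × (62.7/13.4)^0.081 = 6.2 × (4.6791)^0.081
    = 6.2 × 1.1331 = 7.0255 m/s

7.03 m/s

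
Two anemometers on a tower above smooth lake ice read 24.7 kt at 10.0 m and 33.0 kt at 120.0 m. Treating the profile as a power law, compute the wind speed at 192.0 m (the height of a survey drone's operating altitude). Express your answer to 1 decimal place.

34.9 kt

First find α: α = ln(V₂/V₁)/ln(z₂/z₁) = ln(33.0/24.7)/ln(120.0/10.0) = 0.28970/2.48491 = 0.1166
Extrapolate from 120.0 m to 192.0 m: V₃ = 33.0 × (192.0/120.0)^0.1166 = 33.0 × 1.0563 = 34.8587 kt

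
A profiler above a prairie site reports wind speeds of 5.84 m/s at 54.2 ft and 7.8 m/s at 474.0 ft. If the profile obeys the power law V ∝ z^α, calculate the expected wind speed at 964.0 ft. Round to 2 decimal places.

8.58 m/s

First find α: α = ln(V₂/V₁)/ln(z₂/z₁) = ln(7.8/5.84)/ln(474.0/54.2) = 0.28939/2.16853 = 0.1335
Extrapolate from 474.0 ft to 964.0 ft: V₃ = 7.8 × (964.0/474.0)^0.1335 = 7.8 × 1.0994 = 8.5751 m/s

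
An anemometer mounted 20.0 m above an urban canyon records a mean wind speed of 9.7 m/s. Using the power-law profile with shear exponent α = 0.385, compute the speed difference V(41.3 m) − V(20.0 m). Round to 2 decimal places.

Power law: V₂ = V₁ · (z₂/z₁)^α = 9.7 × (2.0650)^0.385 = 12.8238 m/s
ΔV = 12.8238 − 9.7 = 3.1238 m/s

3.12 m/s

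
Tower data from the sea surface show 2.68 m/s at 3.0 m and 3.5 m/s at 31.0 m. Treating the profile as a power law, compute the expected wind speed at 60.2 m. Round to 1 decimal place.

3.8 m/s

First find α: α = ln(V₂/V₁)/ln(z₂/z₁) = ln(3.5/2.68)/ln(31.0/3.0) = 0.26695/2.33537 = 0.1143
Extrapolate from 31.0 m to 60.2 m: V₃ = 3.5 × (60.2/31.0)^0.1143 = 3.5 × 1.0788 = 3.7759 m/s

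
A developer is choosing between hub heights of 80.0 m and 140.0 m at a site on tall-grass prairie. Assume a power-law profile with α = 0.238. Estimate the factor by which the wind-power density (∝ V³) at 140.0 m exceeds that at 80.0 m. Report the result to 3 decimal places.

1.491

Speed ratio: V_B/V_A = (z_B/z_A)^α = (140.0/80.0)^0.238 = (1.7500)^0.238 = 1.14247
Power-density ratio: P_B/P_A = (V_B/V_A)³ = (1.14247)³ = 1.49118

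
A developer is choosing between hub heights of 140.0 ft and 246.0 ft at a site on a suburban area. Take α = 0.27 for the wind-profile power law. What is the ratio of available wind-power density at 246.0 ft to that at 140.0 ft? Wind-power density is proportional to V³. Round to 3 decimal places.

Speed ratio: V_B/V_A = (z_B/z_A)^α = (246.0/140.0)^0.27 = (1.7571)^0.27 = 1.16439
Power-density ratio: P_B/P_A = (V_B/V_A)³ = (1.16439)³ = 1.57868

1.579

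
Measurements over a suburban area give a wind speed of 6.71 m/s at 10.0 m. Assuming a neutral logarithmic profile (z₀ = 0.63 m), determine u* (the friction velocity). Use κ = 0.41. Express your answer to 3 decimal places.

Log law: V(z) = (u*/κ) · ln(z/z₀) ⇒ u* = κ · V / ln(z/z₀)
u* = 0.41 × 6.71 / ln(10.0/0.63) = 0.41 × 6.71 / 2.7646
   = 2.7511 / 2.7646 = 0.9951 m/s

u* ≈ 0.995 m/s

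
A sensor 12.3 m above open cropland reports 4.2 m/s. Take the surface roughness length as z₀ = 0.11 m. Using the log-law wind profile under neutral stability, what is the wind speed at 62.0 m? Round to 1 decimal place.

Log law: V(z) ∝ ln(z/z₀), so V₂/V₁ = ln(z₂/z₀) / ln(z₁/z₀).
ln(62.0/0.11) = 6.3344, ln(12.3/0.11) = 4.7169
V₂ = 4.2 × 6.3344/4.7169 = 4.2 × 1.3429 = 5.6403 m/s

5.6 m/s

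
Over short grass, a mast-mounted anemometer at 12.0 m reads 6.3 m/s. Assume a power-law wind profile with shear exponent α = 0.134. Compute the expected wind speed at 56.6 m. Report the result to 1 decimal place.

Power-law profile: V₂ = V₁ · (z₂/z₁)^α
V₂ = 6.3 × (56.6/12.0)^0.134 = 6.3 × (4.7167)^0.134
    = 6.3 × 1.2310 = 7.7555 m/s

7.8 m/s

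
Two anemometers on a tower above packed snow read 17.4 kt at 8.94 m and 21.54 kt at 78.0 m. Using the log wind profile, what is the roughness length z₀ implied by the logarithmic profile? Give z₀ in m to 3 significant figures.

z₀ ≈ 0.000994 m

Log law: V(z) ∝ ln(z/z₀). With r = V₁/V₂ = 17.4/21.54 = 0.80780,
r · ln(z₂/z₀) = ln(z₁/z₀) ⇒ ln z₀ = (ln z₁ − r·ln z₂)/(1 − r)
ln z₀ = (2.19054 − 0.80780×4.35671) / 0.19220 = -6.9137
z₀ = exp(-6.9137) = 0.0009941 m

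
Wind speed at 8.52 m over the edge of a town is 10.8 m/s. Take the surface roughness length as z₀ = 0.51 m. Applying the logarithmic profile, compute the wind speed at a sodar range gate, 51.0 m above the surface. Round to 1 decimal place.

17.7 m/s

Log law: V(z) ∝ ln(z/z₀), so V₂/V₁ = ln(z₂/z₀) / ln(z₁/z₀).
ln(51.0/0.51) = 4.6052, ln(8.52/0.51) = 2.8158
V₂ = 10.8 × 4.6052/2.8158 = 10.8 × 1.6355 = 17.6634 m/s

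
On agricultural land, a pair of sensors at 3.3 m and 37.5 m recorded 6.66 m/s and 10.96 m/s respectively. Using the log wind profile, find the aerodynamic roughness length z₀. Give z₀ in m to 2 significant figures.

Log law: V(z) ∝ ln(z/z₀). With r = V₁/V₂ = 6.66/10.96 = 0.60766,
r · ln(z₂/z₀) = ln(z₁/z₀) ⇒ ln z₀ = (ln z₁ − r·ln z₂)/(1 − r)
ln z₀ = (1.19392 − 0.60766×3.62434) / 0.39234 = -2.5704
z₀ = exp(-2.5704) = 0.07650 m

z₀ ≈ 0.077 m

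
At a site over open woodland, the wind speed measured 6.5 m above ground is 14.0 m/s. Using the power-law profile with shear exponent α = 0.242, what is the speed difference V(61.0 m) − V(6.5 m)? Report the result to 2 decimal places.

Power law: V₂ = V₁ · (z₂/z₁)^α = 14.0 × (9.3846)^0.242 = 24.0687 m/s
ΔV = 24.0687 − 14.0 = 10.0687 m/s

10.07 m/s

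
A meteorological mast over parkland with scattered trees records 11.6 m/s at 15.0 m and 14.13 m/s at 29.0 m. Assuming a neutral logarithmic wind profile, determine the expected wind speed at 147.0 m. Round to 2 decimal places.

Log law: V ∝ ln(z/z₀). From the pair, with r = V₁/V₂ = 0.82095,
ln z₀ = (ln z₁ − r·ln z₂)/(1 − r) = (2.7081 − 0.82095×3.3673)/0.17905 = -0.3146 → z₀ = 0.7301 m
V₃ = V₁ · ln(z₃/z₀)/ln(z₁/z₀) = 11.6 × 5.3050/3.0226 = 20.3591 m/s

20.36 m/s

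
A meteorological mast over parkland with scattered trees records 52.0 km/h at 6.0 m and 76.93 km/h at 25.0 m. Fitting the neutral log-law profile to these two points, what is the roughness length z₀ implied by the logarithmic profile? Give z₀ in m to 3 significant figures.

Log law: V(z) ∝ ln(z/z₀). With r = V₁/V₂ = 52.0/76.93 = 0.67594,
r · ln(z₂/z₀) = ln(z₁/z₀) ⇒ ln z₀ = (ln z₁ − r·ln z₂)/(1 − r)
ln z₀ = (1.79176 − 0.67594×3.21888) / 0.32406 = -1.1850
z₀ = exp(-1.1850) = 0.3058 m

z₀ ≈ 0.306 m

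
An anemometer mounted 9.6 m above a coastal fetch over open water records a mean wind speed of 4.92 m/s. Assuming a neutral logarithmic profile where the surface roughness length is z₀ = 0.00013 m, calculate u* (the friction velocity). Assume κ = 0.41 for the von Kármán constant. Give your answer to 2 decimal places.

u* ≈ 0.18 m/s

Log law: V(z) = (u*/κ) · ln(z/z₀) ⇒ u* = κ · V / ln(z/z₀)
u* = 0.41 × 4.92 / ln(9.6/0.00013) = 0.41 × 4.92 / 11.2097
   = 2.0172 / 11.2097 = 0.1800 m/s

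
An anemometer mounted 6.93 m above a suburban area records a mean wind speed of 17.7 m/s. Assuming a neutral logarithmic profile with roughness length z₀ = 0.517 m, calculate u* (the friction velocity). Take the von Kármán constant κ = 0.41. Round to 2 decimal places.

u* ≈ 2.80 m/s

Log law: V(z) = (u*/κ) · ln(z/z₀) ⇒ u* = κ · V / ln(z/z₀)
u* = 0.41 × 17.7 / ln(6.93/0.517) = 0.41 × 17.7 / 2.5956
   = 7.2570 / 2.5956 = 2.7959 m/s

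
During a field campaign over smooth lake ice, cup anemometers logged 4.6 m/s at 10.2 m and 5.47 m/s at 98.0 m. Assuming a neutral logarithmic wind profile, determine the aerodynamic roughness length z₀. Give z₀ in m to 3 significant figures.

Log law: V(z) ∝ ln(z/z₀). With r = V₁/V₂ = 4.6/5.47 = 0.84095,
r · ln(z₂/z₀) = ln(z₁/z₀) ⇒ ln z₀ = (ln z₁ − r·ln z₂)/(1 − r)
ln z₀ = (2.32239 − 0.84095×4.58497) / 0.15905 = -9.6407
z₀ = exp(-9.6407) = 0.00006503 m

z₀ ≈ 0.0000650 m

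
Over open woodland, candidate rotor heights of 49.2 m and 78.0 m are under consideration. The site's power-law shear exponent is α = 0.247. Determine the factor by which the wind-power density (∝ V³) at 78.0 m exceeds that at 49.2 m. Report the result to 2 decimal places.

1.41

Speed ratio: V_B/V_A = (z_B/z_A)^α = (78.0/49.2)^0.247 = (1.5854)^0.247 = 1.12055
Power-density ratio: P_B/P_A = (V_B/V_A)³ = (1.12055)³ = 1.40701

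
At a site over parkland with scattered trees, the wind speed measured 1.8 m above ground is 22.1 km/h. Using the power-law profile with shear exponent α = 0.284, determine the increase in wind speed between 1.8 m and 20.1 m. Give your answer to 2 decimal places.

Power law: V₂ = V₁ · (z₂/z₁)^α = 22.1 × (11.1667)^0.284 = 43.8533 km/h
ΔV = 43.8533 − 22.1 = 21.7533 km/h

21.75 km/h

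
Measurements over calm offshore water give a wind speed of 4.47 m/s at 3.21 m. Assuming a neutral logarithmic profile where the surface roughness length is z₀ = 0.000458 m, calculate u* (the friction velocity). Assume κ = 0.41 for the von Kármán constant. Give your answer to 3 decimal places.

Log law: V(z) = (u*/κ) · ln(z/z₀) ⇒ u* = κ · V / ln(z/z₀)
u* = 0.41 × 4.47 / ln(3.21/0.000458) = 0.41 × 4.47 / 8.8549
   = 1.8327 / 8.8549 = 0.2070 m/s

u* ≈ 0.207 m/s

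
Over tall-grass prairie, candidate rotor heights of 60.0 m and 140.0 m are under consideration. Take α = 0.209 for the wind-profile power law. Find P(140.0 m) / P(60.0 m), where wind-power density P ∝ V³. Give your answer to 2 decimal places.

Speed ratio: V_B/V_A = (z_B/z_A)^α = (140.0/60.0)^0.209 = (2.3333)^0.209 = 1.19373
Power-density ratio: P_B/P_A = (V_B/V_A)³ = (1.19373)³ = 1.70107

1.70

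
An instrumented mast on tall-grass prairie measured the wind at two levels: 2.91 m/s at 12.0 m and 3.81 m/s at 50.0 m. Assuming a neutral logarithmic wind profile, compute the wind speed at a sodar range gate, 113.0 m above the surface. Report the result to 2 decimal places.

4.32 m/s

Log law: V ∝ ln(z/z₀). From the pair, with r = V₁/V₂ = 0.76378,
ln z₀ = (ln z₁ − r·ln z₂)/(1 − r) = (2.4849 − 0.76378×3.9120)/0.23622 = -2.1294 → z₀ = 0.1189 m
V₃ = V₁ · ln(z₃/z₀)/ln(z₁/z₀) = 2.91 × 6.8568/4.6143 = 4.3242 m/s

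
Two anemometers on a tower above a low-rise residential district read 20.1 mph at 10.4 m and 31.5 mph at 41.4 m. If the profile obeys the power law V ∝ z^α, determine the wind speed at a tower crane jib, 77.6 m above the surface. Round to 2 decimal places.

38.64 mph

First find α: α = ln(V₂/V₁)/ln(z₂/z₁) = ln(31.5/20.1)/ln(41.4/10.4) = 0.44927/1.38148 = 0.3252
Extrapolate from 41.4 m to 77.6 m: V₃ = 31.5 × (77.6/41.4)^0.3252 = 31.5 × 1.2267 = 38.6409 mph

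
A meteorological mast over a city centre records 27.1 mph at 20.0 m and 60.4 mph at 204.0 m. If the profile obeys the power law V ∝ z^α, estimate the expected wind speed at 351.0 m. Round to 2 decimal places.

First find α: α = ln(V₂/V₁)/ln(z₂/z₁) = ln(60.4/27.1)/ln(204.0/20.0) = 0.80146/2.32239 = 0.3451
Extrapolate from 204.0 m to 351.0 m: V₃ = 60.4 × (351.0/204.0)^0.3451 = 60.4 × 1.2060 = 72.8398 mph

72.84 mph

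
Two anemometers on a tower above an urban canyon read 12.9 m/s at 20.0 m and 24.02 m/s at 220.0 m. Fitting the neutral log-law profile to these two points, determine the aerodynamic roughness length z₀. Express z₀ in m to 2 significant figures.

Log law: V(z) ∝ ln(z/z₀). With r = V₁/V₂ = 12.9/24.02 = 0.53705,
r · ln(z₂/z₀) = ln(z₁/z₀) ⇒ ln z₀ = (ln z₁ − r·ln z₂)/(1 − r)
ln z₀ = (2.99573 − 0.53705×5.39363) / 0.46295 = 0.2140
z₀ = exp(0.2140) = 1.239 m

z₀ ≈ 1.2 m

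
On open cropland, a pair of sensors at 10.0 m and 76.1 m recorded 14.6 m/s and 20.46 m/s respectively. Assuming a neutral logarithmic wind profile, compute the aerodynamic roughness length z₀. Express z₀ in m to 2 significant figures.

z₀ ≈ 0.064 m

Log law: V(z) ∝ ln(z/z₀). With r = V₁/V₂ = 14.6/20.46 = 0.71359,
r · ln(z₂/z₀) = ln(z₁/z₀) ⇒ ln z₀ = (ln z₁ − r·ln z₂)/(1 − r)
ln z₀ = (2.30259 − 0.71359×4.33205) / 0.28641 = -2.7538
z₀ = exp(-2.7538) = 0.06369 m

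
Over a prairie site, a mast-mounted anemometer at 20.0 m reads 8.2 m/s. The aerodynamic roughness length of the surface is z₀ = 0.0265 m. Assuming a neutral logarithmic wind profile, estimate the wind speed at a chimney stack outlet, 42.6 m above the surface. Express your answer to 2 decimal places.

9.14 m/s

Log law: V(z) ∝ ln(z/z₀), so V₂/V₁ = ln(z₂/z₀) / ln(z₁/z₀).
ln(42.6/0.0265) = 7.3825, ln(20.0/0.0265) = 6.6263
V₂ = 8.2 × 7.3825/6.6263 = 8.2 × 1.1141 = 9.1357 m/s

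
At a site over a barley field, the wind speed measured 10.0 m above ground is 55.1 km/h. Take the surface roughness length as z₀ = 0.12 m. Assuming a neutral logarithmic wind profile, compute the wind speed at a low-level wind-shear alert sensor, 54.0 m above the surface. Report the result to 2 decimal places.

Log law: V(z) ∝ ln(z/z₀), so V₂/V₁ = ln(z₂/z₀) / ln(z₁/z₀).
ln(54.0/0.12) = 6.1092, ln(10.0/0.12) = 4.4228
V₂ = 55.1 × 6.1092/4.4228 = 55.1 × 1.3813 = 76.1092 km/h

76.11 km/h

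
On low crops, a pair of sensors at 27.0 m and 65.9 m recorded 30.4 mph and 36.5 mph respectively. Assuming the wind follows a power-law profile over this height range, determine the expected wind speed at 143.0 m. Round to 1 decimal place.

First find α: α = ln(V₂/V₁)/ln(z₂/z₁) = ln(36.5/30.4)/ln(65.9/27.0) = 0.18287/0.89230 = 0.2049
Extrapolate from 65.9 m to 143.0 m: V₃ = 36.5 × (143.0/65.9)^0.2049 = 36.5 × 1.1721 = 42.7805 mph

42.8 mph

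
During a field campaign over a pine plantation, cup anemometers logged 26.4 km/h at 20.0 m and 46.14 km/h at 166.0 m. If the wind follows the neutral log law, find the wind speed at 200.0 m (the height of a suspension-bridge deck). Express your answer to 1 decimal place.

47.9 km/h

Log law: V ∝ ln(z/z₀). From the pair, with r = V₁/V₂ = 0.57217,
ln z₀ = (ln z₁ − r·ln z₂)/(1 − r) = (2.9957 − 0.57217×5.1120)/0.42783 = 0.1655 → z₀ = 1.180 m
V₃ = V₁ · ln(z₃/z₀)/ln(z₁/z₀) = 26.4 × 5.1328/2.8303 = 47.8780 km/h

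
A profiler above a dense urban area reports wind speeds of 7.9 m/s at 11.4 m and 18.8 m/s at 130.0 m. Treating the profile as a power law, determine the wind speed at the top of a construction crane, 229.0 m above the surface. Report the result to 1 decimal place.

First find α: α = ln(V₂/V₁)/ln(z₂/z₁) = ln(18.8/7.9)/ln(130.0/11.4) = 0.86699/2.43392 = 0.3562
Extrapolate from 130.0 m to 229.0 m: V₃ = 18.8 × (229.0/130.0)^0.3562 = 18.8 × 1.2235 = 23.0011 m/s

23.0 m/s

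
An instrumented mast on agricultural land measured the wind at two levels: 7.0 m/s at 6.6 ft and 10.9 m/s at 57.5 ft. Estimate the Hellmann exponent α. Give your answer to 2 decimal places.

α ≈ 0.20

Power law: V₂/V₁ = (z₂/z₁)^α ⇒ α = ln(V₂/V₁) / ln(z₂/z₁)
α = ln(10.9/7.0) / ln(57.5/6.6) = ln(1.5571) / ln(8.7121)
  = 0.44285 / 2.16472 = 0.20458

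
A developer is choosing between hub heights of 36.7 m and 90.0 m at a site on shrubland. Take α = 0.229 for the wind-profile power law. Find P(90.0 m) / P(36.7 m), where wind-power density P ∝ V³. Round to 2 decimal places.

Speed ratio: V_B/V_A = (z_B/z_A)^α = (90.0/36.7)^0.229 = (2.4523)^0.229 = 1.22804
Power-density ratio: P_B/P_A = (V_B/V_A)³ = (1.22804)³ = 1.85199

1.85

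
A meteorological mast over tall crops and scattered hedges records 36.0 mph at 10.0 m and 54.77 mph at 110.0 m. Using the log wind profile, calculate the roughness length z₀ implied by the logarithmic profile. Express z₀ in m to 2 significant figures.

z₀ ≈ 0.10 m

Log law: V(z) ∝ ln(z/z₀). With r = V₁/V₂ = 36.0/54.77 = 0.65729,
r · ln(z₂/z₀) = ln(z₁/z₀) ⇒ ln z₀ = (ln z₁ − r·ln z₂)/(1 − r)
ln z₀ = (2.30259 − 0.65729×4.70048) / 0.34271 = -2.2965
z₀ = exp(-2.2965) = 0.1006 m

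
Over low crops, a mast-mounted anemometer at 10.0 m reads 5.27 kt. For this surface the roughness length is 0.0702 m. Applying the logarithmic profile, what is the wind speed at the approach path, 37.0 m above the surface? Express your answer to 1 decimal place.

Log law: V(z) ∝ ln(z/z₀), so V₂/V₁ = ln(z₂/z₀) / ln(z₁/z₀).
ln(37.0/0.0702) = 6.2673, ln(10.0/0.0702) = 4.9590
V₂ = 5.27 × 6.2673/4.9590 = 5.27 × 1.2638 = 6.6604 kt

6.7 kt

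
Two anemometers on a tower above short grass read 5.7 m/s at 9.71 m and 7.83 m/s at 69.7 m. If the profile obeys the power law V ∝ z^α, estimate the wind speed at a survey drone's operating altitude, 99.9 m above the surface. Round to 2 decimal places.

8.30 m/s

First find α: α = ln(V₂/V₁)/ln(z₂/z₁) = ln(7.83/5.7)/ln(69.7/9.71) = 0.31750/1.97104 = 0.1611
Extrapolate from 69.7 m to 99.9 m: V₃ = 7.83 × (99.9/69.7)^0.1611 = 7.83 × 1.0597 = 8.2974 m/s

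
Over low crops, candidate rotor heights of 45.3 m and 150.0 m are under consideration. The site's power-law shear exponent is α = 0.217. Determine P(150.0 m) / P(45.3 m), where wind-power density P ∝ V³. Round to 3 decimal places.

Speed ratio: V_B/V_A = (z_B/z_A)^α = (150.0/45.3)^0.217 = (3.3113)^0.217 = 1.29670
Power-density ratio: P_B/P_A = (V_B/V_A)³ = (1.29670)³ = 2.18030

2.180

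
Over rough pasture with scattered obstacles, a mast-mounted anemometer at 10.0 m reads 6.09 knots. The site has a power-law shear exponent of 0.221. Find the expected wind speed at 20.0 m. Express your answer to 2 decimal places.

Power-law profile: V₂ = V₁ · (z₂/z₁)^α
V₂ = 6.09 × (20.0/10.0)^0.221 = 6.09 × (2.0000)^0.221
    = 6.09 × 1.1655 = 7.0981 knots

7.10 knots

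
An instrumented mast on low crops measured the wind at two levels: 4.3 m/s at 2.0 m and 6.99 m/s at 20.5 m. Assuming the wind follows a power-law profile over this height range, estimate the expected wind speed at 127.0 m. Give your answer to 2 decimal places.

10.23 m/s

First find α: α = ln(V₂/V₁)/ln(z₂/z₁) = ln(6.99/4.3)/ln(20.5/2.0) = 0.48587/2.32728 = 0.2088
Extrapolate from 20.5 m to 127.0 m: V₃ = 6.99 × (127.0/20.5)^0.2088 = 6.99 × 1.4634 = 10.2290 m/s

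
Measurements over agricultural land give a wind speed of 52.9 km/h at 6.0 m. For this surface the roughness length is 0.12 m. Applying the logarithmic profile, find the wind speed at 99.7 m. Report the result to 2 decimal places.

Log law: V(z) ∝ ln(z/z₀), so V₂/V₁ = ln(z₂/z₀) / ln(z₁/z₀).
ln(99.7/0.12) = 6.7224, ln(6.0/0.12) = 3.9120
V₂ = 52.9 × 6.7224/3.9120 = 52.9 × 1.7184 = 90.9035 km/h

90.90 km/h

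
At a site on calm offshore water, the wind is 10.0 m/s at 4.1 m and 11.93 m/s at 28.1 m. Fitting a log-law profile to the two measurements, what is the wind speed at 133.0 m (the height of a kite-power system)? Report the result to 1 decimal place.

Log law: V ∝ ln(z/z₀). From the pair, with r = V₁/V₂ = 0.83822,
ln z₀ = (ln z₁ − r·ln z₂)/(1 − r) = (1.4110 − 0.83822×3.3358)/0.16178 = -8.5620 → z₀ = 0.0001912 m
V₃ = V₁ · ln(z₃/z₀)/ln(z₁/z₀) = 10.0 × 13.4523/9.9730 = 13.4888 m/s

13.5 m/s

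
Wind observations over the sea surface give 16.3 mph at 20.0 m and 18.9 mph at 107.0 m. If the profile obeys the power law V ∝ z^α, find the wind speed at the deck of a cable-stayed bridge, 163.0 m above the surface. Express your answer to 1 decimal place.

19.6 mph

First find α: α = ln(V₂/V₁)/ln(z₂/z₁) = ln(18.9/16.3)/ln(107.0/20.0) = 0.14800/1.67710 = 0.0882
Extrapolate from 107.0 m to 163.0 m: V₃ = 18.9 × (163.0/107.0)^0.0882 = 18.9 × 1.0378 = 19.6152 mph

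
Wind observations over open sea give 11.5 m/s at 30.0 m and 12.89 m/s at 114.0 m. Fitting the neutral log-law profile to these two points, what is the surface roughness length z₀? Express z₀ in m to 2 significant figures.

z₀ ≈ 0.00048 m

Log law: V(z) ∝ ln(z/z₀). With r = V₁/V₂ = 11.5/12.89 = 0.89216,
r · ln(z₂/z₀) = ln(z₁/z₀) ⇒ ln z₀ = (ln z₁ − r·ln z₂)/(1 − r)
ln z₀ = (3.40120 − 0.89216×4.73620) / 0.10784 = -7.6438
z₀ = exp(-7.6438) = 0.0004790 m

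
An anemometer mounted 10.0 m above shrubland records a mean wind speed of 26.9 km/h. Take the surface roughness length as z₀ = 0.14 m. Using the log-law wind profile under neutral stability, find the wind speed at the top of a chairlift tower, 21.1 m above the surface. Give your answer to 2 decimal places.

31.61 km/h

Log law: V(z) ∝ ln(z/z₀), so V₂/V₁ = ln(z₂/z₀) / ln(z₁/z₀).
ln(21.1/0.14) = 5.0154, ln(10.0/0.14) = 4.2687
V₂ = 26.9 × 5.0154/4.2687 = 26.9 × 1.1749 = 31.6054 km/h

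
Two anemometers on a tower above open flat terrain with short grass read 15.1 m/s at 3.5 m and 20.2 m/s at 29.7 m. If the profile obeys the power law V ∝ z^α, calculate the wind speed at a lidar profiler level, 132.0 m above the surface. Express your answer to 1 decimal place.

First find α: α = ln(V₂/V₁)/ln(z₂/z₁) = ln(20.2/15.1)/ln(29.7/3.5) = 0.29099/2.13838 = 0.1361
Extrapolate from 29.7 m to 132.0 m: V₃ = 20.2 × (132.0/29.7)^0.1361 = 20.2 × 1.2251 = 24.7460 m/s

24.7 m/s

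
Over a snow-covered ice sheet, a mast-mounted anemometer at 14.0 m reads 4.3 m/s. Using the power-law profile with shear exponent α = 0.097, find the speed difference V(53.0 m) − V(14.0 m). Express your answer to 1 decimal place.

0.6 m/s

Power law: V₂ = V₁ · (z₂/z₁)^α = 4.3 × (3.7857)^0.097 = 4.8927 m/s
ΔV = 4.8927 − 4.3 = 0.5927 m/s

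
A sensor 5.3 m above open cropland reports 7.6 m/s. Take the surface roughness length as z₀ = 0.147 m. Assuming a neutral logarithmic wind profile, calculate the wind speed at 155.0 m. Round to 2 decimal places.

Log law: V(z) ∝ ln(z/z₀), so V₂/V₁ = ln(z₂/z₀) / ln(z₁/z₀).
ln(155.0/0.147) = 6.9607, ln(5.3/0.147) = 3.5850
V₂ = 7.6 × 6.9607/3.5850 = 7.6 × 1.9416 = 14.7563 m/s

14.76 m/s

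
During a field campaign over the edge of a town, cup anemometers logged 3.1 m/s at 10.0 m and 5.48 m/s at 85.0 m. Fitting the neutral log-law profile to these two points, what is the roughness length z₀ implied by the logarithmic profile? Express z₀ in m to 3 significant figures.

z₀ ≈ 0.616 m

Log law: V(z) ∝ ln(z/z₀). With r = V₁/V₂ = 3.1/5.48 = 0.56569,
r · ln(z₂/z₀) = ln(z₁/z₀) ⇒ ln z₀ = (ln z₁ − r·ln z₂)/(1 − r)
ln z₀ = (2.30259 − 0.56569×4.44265) / 0.43431 = -0.4849
z₀ = exp(-0.4849) = 0.6158 m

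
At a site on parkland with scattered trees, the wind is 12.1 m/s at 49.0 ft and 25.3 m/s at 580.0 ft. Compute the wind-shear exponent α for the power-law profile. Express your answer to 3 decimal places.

α ≈ 0.298

Power law: V₂/V₁ = (z₂/z₁)^α ⇒ α = ln(V₂/V₁) / ln(z₂/z₁)
α = ln(25.3/12.1) / ln(580.0/49.0) = ln(2.0909) / ln(11.8367)
  = 0.73760 / 2.47121 = 0.29848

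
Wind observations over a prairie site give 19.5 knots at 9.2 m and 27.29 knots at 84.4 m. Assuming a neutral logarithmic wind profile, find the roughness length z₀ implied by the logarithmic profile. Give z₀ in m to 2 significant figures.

z₀ ≈ 0.036 m

Log law: V(z) ∝ ln(z/z₀). With r = V₁/V₂ = 19.5/27.29 = 0.71455,
r · ln(z₂/z₀) = ln(z₁/z₀) ⇒ ln z₀ = (ln z₁ − r·ln z₂)/(1 − r)
ln z₀ = (2.21920 − 0.71455×4.43557) / 0.28545 = -3.3288
z₀ = exp(-3.3288) = 0.03584 m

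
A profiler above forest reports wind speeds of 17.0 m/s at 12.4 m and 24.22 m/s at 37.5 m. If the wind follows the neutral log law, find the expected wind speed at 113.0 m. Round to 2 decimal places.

Log law: V ∝ ln(z/z₀). From the pair, with r = V₁/V₂ = 0.70190,
ln z₀ = (ln z₁ − r·ln z₂)/(1 − r) = (2.5177 − 0.70190×3.6243)/0.29810 = -0.0880 → z₀ = 0.9158 m
V₃ = V₁ · ln(z₃/z₀)/ln(z₁/z₀) = 17.0 × 4.8154/2.6057 = 31.4165 m/s

31.42 m/s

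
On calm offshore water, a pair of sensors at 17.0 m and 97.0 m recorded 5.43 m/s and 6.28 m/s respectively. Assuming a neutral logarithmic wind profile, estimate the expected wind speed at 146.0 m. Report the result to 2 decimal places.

Log law: V ∝ ln(z/z₀). From the pair, with r = V₁/V₂ = 0.86465,
ln z₀ = (ln z₁ − r·ln z₂)/(1 − r) = (2.8332 − 0.86465×4.5747)/0.13535 = -8.2919 → z₀ = 0.0002505 m
V₃ = V₁ · ln(z₃/z₀)/ln(z₁/z₀) = 5.43 × 13.2755/11.1251 = 6.4796 m/s

6.48 m/s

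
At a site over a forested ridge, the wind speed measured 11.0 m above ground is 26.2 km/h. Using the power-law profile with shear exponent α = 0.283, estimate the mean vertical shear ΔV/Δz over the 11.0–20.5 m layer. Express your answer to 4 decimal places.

Power law: V₂ = V₁ · (z₂/z₁)^α = 26.2 × (1.8636)^0.283 = 31.2474 km/h
ΔV/Δz = (31.2474 − 26.2)/(20.5 − 11.0) = 5.0474/9.5000 = 0.53130 km/h/m

0.5313 km/h/m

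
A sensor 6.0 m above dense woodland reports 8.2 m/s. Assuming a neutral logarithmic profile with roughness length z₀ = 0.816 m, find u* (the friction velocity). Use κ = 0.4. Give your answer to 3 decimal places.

u* ≈ 1.644 m/s

Log law: V(z) = (u*/κ) · ln(z/z₀) ⇒ u* = κ · V / ln(z/z₀)
u* = 0.4 × 8.2 / ln(6.0/0.816) = 0.4 × 8.2 / 1.9951
   = 3.2800 / 1.9951 = 1.6440 m/s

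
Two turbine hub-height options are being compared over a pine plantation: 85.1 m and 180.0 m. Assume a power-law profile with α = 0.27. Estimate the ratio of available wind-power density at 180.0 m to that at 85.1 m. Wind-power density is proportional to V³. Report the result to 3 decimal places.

Speed ratio: V_B/V_A = (z_B/z_A)^α = (180.0/85.1)^0.27 = (2.1152)^0.27 = 1.22417
Power-density ratio: P_B/P_A = (V_B/V_A)³ = (1.22417)³ = 1.83454

1.835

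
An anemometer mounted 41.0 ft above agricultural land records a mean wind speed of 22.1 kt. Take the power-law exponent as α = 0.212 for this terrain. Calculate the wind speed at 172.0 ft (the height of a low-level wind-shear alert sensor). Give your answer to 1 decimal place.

Power-law profile: V₂ = V₁ · (z₂/z₁)^α
V₂ = 22.1 × (172.0/41.0)^0.212 = 22.1 × (4.1951)^0.212
    = 22.1 × 1.3553 = 29.9512 kt

30.0 kt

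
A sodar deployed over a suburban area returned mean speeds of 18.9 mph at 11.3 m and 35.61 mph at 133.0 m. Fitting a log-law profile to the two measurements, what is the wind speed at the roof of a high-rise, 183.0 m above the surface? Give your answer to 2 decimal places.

Log law: V ∝ ln(z/z₀). From the pair, with r = V₁/V₂ = 0.53075,
ln z₀ = (ln z₁ − r·ln z₂)/(1 − r) = (2.4248 − 0.53075×4.8903)/0.46925 = -0.3639 → z₀ = 0.6950 m
V₃ = V₁ · ln(z₃/z₀)/ln(z₁/z₀) = 18.9 × 5.5734/2.7887 = 37.7729 mph

37.77 mph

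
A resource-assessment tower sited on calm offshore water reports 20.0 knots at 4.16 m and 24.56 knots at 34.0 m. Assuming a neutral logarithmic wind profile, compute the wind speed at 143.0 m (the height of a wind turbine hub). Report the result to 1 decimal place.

27.7 knots

Log law: V ∝ ln(z/z₀). From the pair, with r = V₁/V₂ = 0.81433,
ln z₀ = (ln z₁ − r·ln z₂)/(1 − r) = (1.4255 − 0.81433×3.5264)/0.18567 = -7.7887 → z₀ = 0.0004144 m
V₃ = V₁ · ln(z₃/z₀)/ln(z₁/z₀) = 20.0 × 12.7516/9.2142 = 27.6780 knots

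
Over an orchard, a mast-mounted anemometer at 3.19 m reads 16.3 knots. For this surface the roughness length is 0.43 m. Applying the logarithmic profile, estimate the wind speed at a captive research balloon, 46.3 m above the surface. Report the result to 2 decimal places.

Log law: V(z) ∝ ln(z/z₀), so V₂/V₁ = ln(z₂/z₀) / ln(z₁/z₀).
ln(46.3/0.43) = 4.6791, ln(3.19/0.43) = 2.0040
V₂ = 16.3 × 4.6791/2.0040 = 16.3 × 2.3349 = 38.0588 knots

38.06 knots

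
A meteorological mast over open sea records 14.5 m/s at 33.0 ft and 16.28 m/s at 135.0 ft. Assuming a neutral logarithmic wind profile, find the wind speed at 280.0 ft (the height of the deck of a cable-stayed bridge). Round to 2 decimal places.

Log law: V ∝ ln(z/z₀). From the pair, with r = V₁/V₂ = 0.89066,
ln z₀ = (ln z₁ − r·ln z₂)/(1 − r) = (3.4965 − 0.89066×4.9053)/0.10934 = -7.9794 → z₀ = 0.0003424 ft
V₃ = V₁ · ln(z₃/z₀)/ln(z₁/z₀) = 14.5 × 13.6142/11.4759 = 17.2018 m/s

17.20 m/s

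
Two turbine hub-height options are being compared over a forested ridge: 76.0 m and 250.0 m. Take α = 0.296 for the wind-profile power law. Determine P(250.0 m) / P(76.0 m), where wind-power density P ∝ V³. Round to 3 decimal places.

Speed ratio: V_B/V_A = (z_B/z_A)^α = (250.0/76.0)^0.296 = (3.2895)^0.296 = 1.42256
Power-density ratio: P_B/P_A = (V_B/V_A)³ = (1.42256)³ = 2.87878

2.879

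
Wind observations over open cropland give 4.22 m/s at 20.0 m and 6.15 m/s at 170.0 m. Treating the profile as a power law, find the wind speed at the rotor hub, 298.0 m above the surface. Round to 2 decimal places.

First find α: α = ln(V₂/V₁)/ln(z₂/z₁) = ln(6.15/4.22)/ln(170.0/20.0) = 0.37662/2.14007 = 0.1760
Extrapolate from 170.0 m to 298.0 m: V₃ = 6.15 × (298.0/170.0)^0.1760 = 6.15 × 1.1038 = 6.7885 m/s

6.79 m/s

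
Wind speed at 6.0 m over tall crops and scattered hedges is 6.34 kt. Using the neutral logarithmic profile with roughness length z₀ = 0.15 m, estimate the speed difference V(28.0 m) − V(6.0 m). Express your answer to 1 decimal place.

Log law: V₂ = V₁ · ln(z₂/z₀)/ln(z₁/z₀) = 6.34 × 5.2293/3.6889 = 8.9875 kt
ΔV = 8.9875 − 6.34 = 2.6475 kt

2.6 kt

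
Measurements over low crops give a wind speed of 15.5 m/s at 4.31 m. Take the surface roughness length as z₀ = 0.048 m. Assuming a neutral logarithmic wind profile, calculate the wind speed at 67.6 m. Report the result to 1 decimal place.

Log law: V(z) ∝ ln(z/z₀), so V₂/V₁ = ln(z₂/z₀) / ln(z₁/z₀).
ln(67.6/0.048) = 7.2502, ln(4.31/0.048) = 4.4975
V₂ = 15.5 × 7.2502/4.4975 = 15.5 × 1.6120 = 24.9867 m/s

25.0 m/s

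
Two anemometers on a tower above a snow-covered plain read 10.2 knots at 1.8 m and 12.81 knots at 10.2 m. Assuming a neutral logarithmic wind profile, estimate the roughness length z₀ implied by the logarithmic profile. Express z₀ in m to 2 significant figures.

Log law: V(z) ∝ ln(z/z₀). With r = V₁/V₂ = 10.2/12.81 = 0.79625,
r · ln(z₂/z₀) = ln(z₁/z₀) ⇒ ln z₀ = (ln z₁ − r·ln z₂)/(1 − r)
ln z₀ = (0.58779 − 0.79625×2.32239) / 0.20375 = -6.1911
z₀ = exp(-6.1911) = 0.002048 m

z₀ ≈ 0.0020 m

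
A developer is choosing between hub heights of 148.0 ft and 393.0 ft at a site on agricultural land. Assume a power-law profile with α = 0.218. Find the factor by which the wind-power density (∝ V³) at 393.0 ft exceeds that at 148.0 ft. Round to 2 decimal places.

1.89

Speed ratio: V_B/V_A = (z_B/z_A)^α = (393.0/148.0)^0.218 = (2.6554)^0.218 = 1.23726
Power-density ratio: P_B/P_A = (V_B/V_A)³ = (1.23726)³ = 1.89401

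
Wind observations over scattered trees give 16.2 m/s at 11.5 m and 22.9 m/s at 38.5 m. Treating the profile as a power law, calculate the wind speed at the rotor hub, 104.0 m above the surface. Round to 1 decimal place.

30.4 m/s

First find α: α = ln(V₂/V₁)/ln(z₂/z₁) = ln(22.9/16.2)/ln(38.5/11.5) = 0.34613/1.20831 = 0.2865
Extrapolate from 38.5 m to 104.0 m: V₃ = 22.9 × (104.0/38.5)^0.2865 = 22.9 × 1.3293 = 30.4412 m/s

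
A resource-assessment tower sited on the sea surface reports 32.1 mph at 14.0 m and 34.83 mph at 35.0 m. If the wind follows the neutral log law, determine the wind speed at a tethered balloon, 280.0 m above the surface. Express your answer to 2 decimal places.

Log law: V ∝ ln(z/z₀). From the pair, with r = V₁/V₂ = 0.92162,
ln z₀ = (ln z₁ − r·ln z₂)/(1 − r) = (2.6391 − 0.92162×3.5553)/0.07838 = -8.1349 → z₀ = 0.0002931 m
V₃ = V₁ · ln(z₃/z₀)/ln(z₁/z₀) = 32.1 × 13.7697/10.7740 = 41.0255 mph

41.03 mph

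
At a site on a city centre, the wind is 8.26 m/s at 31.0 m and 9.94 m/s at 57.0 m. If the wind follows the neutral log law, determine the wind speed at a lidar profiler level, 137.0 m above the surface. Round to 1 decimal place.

12.4 m/s

Log law: V ∝ ln(z/z₀). From the pair, with r = V₁/V₂ = 0.83099,
ln z₀ = (ln z₁ − r·ln z₂)/(1 − r) = (3.4340 − 0.83099×4.0431)/0.16901 = 0.4394 → z₀ = 1.552 m
V₃ = V₁ · ln(z₃/z₀)/ln(z₁/z₀) = 8.26 × 4.4806/2.9946 = 12.3589 m/s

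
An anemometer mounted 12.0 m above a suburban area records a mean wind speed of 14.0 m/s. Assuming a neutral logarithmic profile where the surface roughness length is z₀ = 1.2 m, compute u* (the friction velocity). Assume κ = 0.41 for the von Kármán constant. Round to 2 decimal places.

Log law: V(z) = (u*/κ) · ln(z/z₀) ⇒ u* = κ · V / ln(z/z₀)
u* = 0.41 × 14.0 / ln(12.0/1.2) = 0.41 × 14.0 / 2.3026
   = 5.7400 / 2.3026 = 2.4929 m/s

u* ≈ 2.49 m/s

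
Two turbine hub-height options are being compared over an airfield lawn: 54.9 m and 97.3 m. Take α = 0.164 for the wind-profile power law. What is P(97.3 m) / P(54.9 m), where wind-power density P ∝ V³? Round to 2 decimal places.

Speed ratio: V_B/V_A = (z_B/z_A)^α = (97.3/54.9)^0.164 = (1.7723)^0.164 = 1.09840
Power-density ratio: P_B/P_A = (V_B/V_A)³ = (1.09840)³ = 1.32520

1.33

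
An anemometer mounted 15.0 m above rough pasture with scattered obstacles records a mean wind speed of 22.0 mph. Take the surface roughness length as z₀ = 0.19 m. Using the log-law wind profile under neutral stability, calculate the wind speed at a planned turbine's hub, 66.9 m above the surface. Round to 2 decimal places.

29.53 mph

Log law: V(z) ∝ ln(z/z₀), so V₂/V₁ = ln(z₂/z₀) / ln(z₁/z₀).
ln(66.9/0.19) = 5.8639, ln(15.0/0.19) = 4.3688
V₂ = 22.0 × 5.8639/4.3688 = 22.0 × 1.3422 = 29.5292 mph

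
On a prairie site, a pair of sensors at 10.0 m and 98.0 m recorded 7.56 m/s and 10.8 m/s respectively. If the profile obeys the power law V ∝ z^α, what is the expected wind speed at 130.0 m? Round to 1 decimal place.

First find α: α = ln(V₂/V₁)/ln(z₂/z₁) = ln(10.8/7.56)/ln(98.0/10.0) = 0.35667/2.28238 = 0.1563
Extrapolate from 98.0 m to 130.0 m: V₃ = 10.8 × (130.0/98.0)^0.1563 = 10.8 × 1.0451 = 11.2876 m/s

11.3 m/s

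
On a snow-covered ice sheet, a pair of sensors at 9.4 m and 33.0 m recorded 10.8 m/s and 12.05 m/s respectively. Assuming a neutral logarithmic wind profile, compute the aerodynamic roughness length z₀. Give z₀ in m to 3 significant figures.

z₀ ≈ 0.000182 m

Log law: V(z) ∝ ln(z/z₀). With r = V₁/V₂ = 10.8/12.05 = 0.89627,
r · ln(z₂/z₀) = ln(z₁/z₀) ⇒ ln z₀ = (ln z₁ − r·ln z₂)/(1 − r)
ln z₀ = (2.24071 − 0.89627×3.49651) / 0.10373 = -8.6094
z₀ = exp(-8.6094) = 0.0001824 m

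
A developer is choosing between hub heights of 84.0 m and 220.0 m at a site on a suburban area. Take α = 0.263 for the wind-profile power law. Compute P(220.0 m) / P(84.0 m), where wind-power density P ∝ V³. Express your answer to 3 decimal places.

2.138

Speed ratio: V_B/V_A = (z_B/z_A)^α = (220.0/84.0)^0.263 = (2.6190)^0.263 = 1.28817
Power-density ratio: P_B/P_A = (V_B/V_A)³ = (1.28817)³ = 2.13754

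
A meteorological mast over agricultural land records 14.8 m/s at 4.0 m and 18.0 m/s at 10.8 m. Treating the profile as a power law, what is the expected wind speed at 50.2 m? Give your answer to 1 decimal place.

24.4 m/s

First find α: α = ln(V₂/V₁)/ln(z₂/z₁) = ln(18.0/14.8)/ln(10.8/4.0) = 0.19574/0.99325 = 0.1971
Extrapolate from 10.8 m to 50.2 m: V₃ = 18.0 × (50.2/10.8)^0.1971 = 18.0 × 1.3536 = 24.3656 m/s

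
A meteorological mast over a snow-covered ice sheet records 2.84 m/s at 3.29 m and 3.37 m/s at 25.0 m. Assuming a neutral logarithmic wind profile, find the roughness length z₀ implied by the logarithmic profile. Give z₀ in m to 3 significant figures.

z₀ ≈ 0.0000628 m

Log law: V(z) ∝ ln(z/z₀). With r = V₁/V₂ = 2.84/3.37 = 0.84273,
r · ln(z₂/z₀) = ln(z₁/z₀) ⇒ ln z₀ = (ln z₁ − r·ln z₂)/(1 − r)
ln z₀ = (1.19089 − 0.84273×3.21888) / 0.15727 = -9.6761
z₀ = exp(-9.6761) = 0.00006277 m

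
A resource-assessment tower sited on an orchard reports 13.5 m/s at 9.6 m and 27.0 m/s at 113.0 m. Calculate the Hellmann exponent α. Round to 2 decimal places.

Power law: V₂/V₁ = (z₂/z₁)^α ⇒ α = ln(V₂/V₁) / ln(z₂/z₁)
α = ln(27.0/13.5) / ln(113.0/9.6) = ln(2.0000) / ln(11.7708)
  = 0.69315 / 2.46562 = 0.28112

α ≈ 0.28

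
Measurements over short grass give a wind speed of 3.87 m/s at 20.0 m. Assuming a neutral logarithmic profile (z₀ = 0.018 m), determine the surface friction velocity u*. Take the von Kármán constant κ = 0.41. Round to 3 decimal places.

Log law: V(z) = (u*/κ) · ln(z/z₀) ⇒ u* = κ · V / ln(z/z₀)
u* = 0.41 × 3.87 / ln(20.0/0.018) = 0.41 × 3.87 / 7.0131
   = 1.5867 / 7.0131 = 0.2262 m/s

u* ≈ 0.226 m/s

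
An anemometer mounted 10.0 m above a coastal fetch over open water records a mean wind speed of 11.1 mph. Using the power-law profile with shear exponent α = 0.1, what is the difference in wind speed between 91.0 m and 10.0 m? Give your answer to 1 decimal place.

Power law: V₂ = V₁ · (z₂/z₁)^α = 11.1 × (9.1000)^0.1 = 13.8429 mph
ΔV = 13.8429 − 11.1 = 2.7429 mph

2.7 mph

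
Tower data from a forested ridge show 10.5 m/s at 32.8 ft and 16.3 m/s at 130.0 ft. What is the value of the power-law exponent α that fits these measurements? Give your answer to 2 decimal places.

α ≈ 0.32

Power law: V₂/V₁ = (z₂/z₁)^α ⇒ α = ln(V₂/V₁) / ln(z₂/z₁)
α = ln(16.3/10.5) / ln(130.0/32.8) = ln(1.5524) / ln(3.9634)
  = 0.43979 / 1.37711 = 0.31936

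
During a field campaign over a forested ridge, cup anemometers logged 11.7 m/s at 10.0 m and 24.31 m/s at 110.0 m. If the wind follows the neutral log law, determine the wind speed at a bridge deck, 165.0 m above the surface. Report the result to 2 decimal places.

Log law: V ∝ ln(z/z₀). From the pair, with r = V₁/V₂ = 0.48128,
ln z₀ = (ln z₁ − r·ln z₂)/(1 − r) = (2.3026 − 0.48128×4.7005)/0.51872 = 0.0777 → z₀ = 1.081 m
V₃ = V₁ · ln(z₃/z₀)/ln(z₁/z₀) = 11.7 × 5.0282/2.2249 = 26.4423 m/s

26.44 m/s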